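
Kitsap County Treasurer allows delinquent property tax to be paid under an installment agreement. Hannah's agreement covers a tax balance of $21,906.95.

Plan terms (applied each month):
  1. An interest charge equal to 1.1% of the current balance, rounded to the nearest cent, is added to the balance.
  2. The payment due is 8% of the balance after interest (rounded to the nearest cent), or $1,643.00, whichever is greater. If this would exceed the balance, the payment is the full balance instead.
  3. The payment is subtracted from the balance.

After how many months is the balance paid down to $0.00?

15

Month 1: $21,906.95 +$240.98 interest = $22,147.93; pay $1,771.83 → $20,376.10
Month 2: $20,376.10 +$224.14 interest = $20,600.24; pay $1,648.02 → $18,952.22
Month 3: $18,952.22 +$208.47 interest = $19,160.69; pay $1,643.00 → $17,517.69
Month 4: $17,517.69 +$192.69 interest = $17,710.38; pay $1,643.00 → $16,067.38
Month 5: $16,067.38 +$176.74 interest = $16,244.12; pay $1,643.00 → $14,601.12
Month 6: $14,601.12 +$160.61 interest = $14,761.73; pay $1,643.00 → $13,118.73
Month 7: $13,118.73 +$144.31 interest = $13,263.04; pay $1,643.00 → $11,620.04
Month 8: $11,620.04 +$127.82 interest = $11,747.86; pay $1,643.00 → $10,104.86
Month 9: $10,104.86 +$111.15 interest = $10,216.01; pay $1,643.00 → $8,573.01
Month 10: $8,573.01 +$94.30 interest = $8,667.31; pay $1,643.00 → $7,024.31
Month 11: $7,024.31 +$77.27 interest = $7,101.58; pay $1,643.00 → $5,458.58
Month 12: $5,458.58 +$60.04 interest = $5,518.62; pay $1,643.00 → $3,875.62
Month 13: $3,875.62 +$42.63 interest = $3,918.25; pay $1,643.00 → $2,275.25
Month 14: $2,275.25 +$25.03 interest = $2,300.28; pay $1,643.00 → $657.28
Month 15: $657.28 +$7.23 interest = $664.51; pay $664.51 → $0.00
Balance reaches $0.00 in month 15.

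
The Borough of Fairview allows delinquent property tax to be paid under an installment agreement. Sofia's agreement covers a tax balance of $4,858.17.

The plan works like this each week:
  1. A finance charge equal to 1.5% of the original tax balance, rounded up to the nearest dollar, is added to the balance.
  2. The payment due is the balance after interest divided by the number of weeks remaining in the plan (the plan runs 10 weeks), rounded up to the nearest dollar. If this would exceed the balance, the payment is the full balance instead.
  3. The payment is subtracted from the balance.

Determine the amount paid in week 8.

$590.00

Week 1: opening $4,858.17; interest $73.00 → $4,931.17; payment $494.00; balance $4,437.17
Week 2: opening $4,437.17; interest $73.00 → $4,510.17; payment $502.00; balance $4,008.17
Week 3: opening $4,008.17; interest $73.00 → $4,081.17; payment $511.00; balance $3,570.17
Week 4: opening $3,570.17; interest $73.00 → $3,643.17; payment $521.00; balance $3,122.17
Week 5: opening $3,122.17; interest $73.00 → $3,195.17; payment $533.00; balance $2,662.17
Week 6: opening $2,662.17; interest $73.00 → $2,735.17; payment $548.00; balance $2,187.17
Week 7: opening $2,187.17; interest $73.00 → $2,260.17; payment $566.00; balance $1,694.17
Week 8: opening $1,694.17; interest $73.00 → $1,767.17; payment $590.00; balance $1,177.17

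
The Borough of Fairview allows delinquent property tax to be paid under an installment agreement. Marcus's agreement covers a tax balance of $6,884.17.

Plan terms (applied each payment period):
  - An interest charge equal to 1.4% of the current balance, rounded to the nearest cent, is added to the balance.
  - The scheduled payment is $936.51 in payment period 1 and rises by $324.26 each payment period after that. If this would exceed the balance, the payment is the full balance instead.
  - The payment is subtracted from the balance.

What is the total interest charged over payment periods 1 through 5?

Payment period 1: opening $6,884.17; interest $96.38 → $6,980.55; payment $936.51; balance $6,044.04
Payment period 2: opening $6,044.04; interest $84.62 → $6,128.66; payment $1,260.77; balance $4,867.89
Payment period 3: opening $4,867.89; interest $68.15 → $4,936.04; payment $1,585.03; balance $3,351.01
Payment period 4: opening $3,351.01; interest $46.91 → $3,397.92; payment $1,909.29; balance $1,488.63
Payment period 5: opening $1,488.63; interest $20.84 → $1,509.47; payment $1,509.47; balance $0.00
Total interest: $96.38 + $84.62 + $68.15 + $46.91 + $20.84 = $316.90

$316.90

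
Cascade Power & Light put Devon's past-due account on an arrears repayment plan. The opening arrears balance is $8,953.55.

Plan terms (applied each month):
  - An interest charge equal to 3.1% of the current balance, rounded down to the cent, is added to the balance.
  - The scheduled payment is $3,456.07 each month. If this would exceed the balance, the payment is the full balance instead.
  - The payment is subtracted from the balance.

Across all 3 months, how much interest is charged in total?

$534.01

Month 1: opening $8,953.55; interest $277.56 → $9,231.11; payment $3,456.07; balance $5,775.04
Month 2: opening $5,775.04; interest $179.02 → $5,954.06; payment $3,456.07; balance $2,497.99
Month 3: opening $2,497.99; interest $77.43 → $2,575.42; payment $2,575.42; balance $0.00
Total interest: $277.56 + $179.02 + $77.43 = $534.01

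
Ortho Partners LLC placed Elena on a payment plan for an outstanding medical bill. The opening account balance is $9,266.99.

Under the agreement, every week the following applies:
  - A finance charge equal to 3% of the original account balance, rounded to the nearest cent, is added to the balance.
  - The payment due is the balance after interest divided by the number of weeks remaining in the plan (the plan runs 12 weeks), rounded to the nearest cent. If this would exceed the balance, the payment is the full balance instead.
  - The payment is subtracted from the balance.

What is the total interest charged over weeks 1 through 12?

$3,336.12

# | Opening | Interest | Payment | End bal
1 | $9,266.99 | $278.01 | $795.42 | $8,749.58
2 | $8,749.58 | $278.01 | $820.69 | $8,206.90
3 | $8,206.90 | $278.01 | $848.49 | $7,636.42
4 | $7,636.42 | $278.01 | $879.38 | $7,035.05
5 | $7,035.05 | $278.01 | $914.13 | $6,398.93
6 | $6,398.93 | $278.01 | $953.85 | $5,723.09
7 | $5,723.09 | $278.01 | $1,000.18 | $5,000.92
8 | $5,000.92 | $278.01 | $1,055.79 | $4,223.14
9 | $4,223.14 | $278.01 | $1,125.29 | $3,375.86
10 | $3,375.86 | $278.01 | $1,217.96 | $2,435.91
11 | $2,435.91 | $278.01 | $1,356.96 | $1,356.96
12 | $1,356.96 | $278.01 | $1,634.97 | $0.00
Total interest: $278.01 + $278.01 + $278.01 + $278.01 + $278.01 + $278.01 + $278.01 + $278.01 + $278.01 + $278.01 + $278.01 + $278.01 = $3,336.12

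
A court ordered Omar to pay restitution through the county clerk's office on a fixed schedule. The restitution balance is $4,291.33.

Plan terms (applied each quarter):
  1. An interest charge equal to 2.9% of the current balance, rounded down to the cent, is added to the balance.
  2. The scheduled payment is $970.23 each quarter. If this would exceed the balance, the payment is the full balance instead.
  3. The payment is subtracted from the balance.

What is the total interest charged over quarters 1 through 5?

$369.73

Quarter 1: $4,291.33 +$124.44 interest = $4,415.77; pay $970.23 → $3,445.54
Quarter 2: $3,445.54 +$99.92 interest = $3,545.46; pay $970.23 → $2,575.23
Quarter 3: $2,575.23 +$74.68 interest = $2,649.91; pay $970.23 → $1,679.68
Quarter 4: $1,679.68 +$48.71 interest = $1,728.39; pay $970.23 → $758.16
Quarter 5: $758.16 +$21.98 interest = $780.14; pay $780.14 → $0.00
Total interest: $124.44 + $99.92 + $74.68 + $48.71 + $21.98 = $369.73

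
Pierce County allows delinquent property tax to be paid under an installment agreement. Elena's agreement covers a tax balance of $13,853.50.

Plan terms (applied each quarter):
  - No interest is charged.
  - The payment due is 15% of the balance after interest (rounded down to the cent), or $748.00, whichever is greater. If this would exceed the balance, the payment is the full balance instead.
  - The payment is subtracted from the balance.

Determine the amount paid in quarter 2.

$1,766.32

Quarter 1: opening $13,853.50; payment $2,078.02; balance $11,775.48
Quarter 2: opening $11,775.48; payment $1,766.32; balance $10,009.16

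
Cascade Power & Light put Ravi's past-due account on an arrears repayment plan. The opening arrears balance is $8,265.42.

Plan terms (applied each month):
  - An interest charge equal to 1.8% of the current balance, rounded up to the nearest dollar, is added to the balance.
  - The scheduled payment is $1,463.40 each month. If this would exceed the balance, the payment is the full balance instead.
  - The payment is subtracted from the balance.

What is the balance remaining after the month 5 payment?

$1,454.42

Month 1: opening $8,265.42; interest $149.00 → $8,414.42; payment $1,463.40; balance $6,951.02
Month 2: opening $6,951.02; interest $126.00 → $7,077.02; payment $1,463.40; balance $5,613.62
Month 3: opening $5,613.62; interest $102.00 → $5,715.62; payment $1,463.40; balance $4,252.22
Month 4: opening $4,252.22; interest $77.00 → $4,329.22; payment $1,463.40; balance $2,865.82
Month 5: opening $2,865.82; interest $52.00 → $2,917.82; payment $1,463.40; balance $1,454.42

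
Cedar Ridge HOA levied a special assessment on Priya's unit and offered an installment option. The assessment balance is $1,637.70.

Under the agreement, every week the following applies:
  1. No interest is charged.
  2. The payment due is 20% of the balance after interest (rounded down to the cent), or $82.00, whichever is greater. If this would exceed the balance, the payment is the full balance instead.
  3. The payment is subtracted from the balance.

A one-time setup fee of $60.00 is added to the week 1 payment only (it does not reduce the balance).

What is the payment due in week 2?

$262.03

Week 1: $1,637.70 − $327.54 (+ $60.00 fee) → $1,310.16
Week 2: $1,310.16 − $262.03 → $1,048.13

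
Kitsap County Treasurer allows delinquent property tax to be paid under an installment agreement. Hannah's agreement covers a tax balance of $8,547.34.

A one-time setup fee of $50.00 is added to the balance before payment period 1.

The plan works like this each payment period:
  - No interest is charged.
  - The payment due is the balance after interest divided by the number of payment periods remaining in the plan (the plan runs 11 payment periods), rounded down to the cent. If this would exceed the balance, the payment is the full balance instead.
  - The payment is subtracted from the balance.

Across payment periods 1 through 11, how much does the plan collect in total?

$8,597.34

Payment period 1: $8,597.34 − $781.57 → $7,815.77
Payment period 2: $7,815.77 − $781.57 → $7,034.20
Payment period 3: $7,034.20 − $781.57 → $6,252.63
Payment period 4: $6,252.63 − $781.57 → $5,471.06
Payment period 5: $5,471.06 − $781.58 → $4,689.48
Payment period 6: $4,689.48 − $781.58 → $3,907.90
Payment period 7: $3,907.90 − $781.58 → $3,126.32
Payment period 8: $3,126.32 − $781.58 → $2,344.74
Payment period 9: $2,344.74 − $781.58 → $1,563.16
Payment period 10: $1,563.16 − $781.58 → $781.58
Payment period 11: $781.58 − $781.58 → $0.00
Total paid: $8,597.34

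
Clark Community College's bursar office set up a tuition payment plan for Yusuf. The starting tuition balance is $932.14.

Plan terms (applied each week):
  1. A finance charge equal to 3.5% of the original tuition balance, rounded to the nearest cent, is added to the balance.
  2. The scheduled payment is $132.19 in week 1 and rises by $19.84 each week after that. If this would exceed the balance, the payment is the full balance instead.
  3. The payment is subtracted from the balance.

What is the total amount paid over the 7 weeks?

Week 1: opening $932.14; interest $32.62 → $964.76; payment $132.19; balance $832.57
Week 2: opening $832.57; interest $32.62 → $865.19; payment $152.03; balance $713.16
Week 3: opening $713.16; interest $32.62 → $745.78; payment $171.87; balance $573.91
Week 4: opening $573.91; interest $32.62 → $606.53; payment $191.71; balance $414.82
Week 5: opening $414.82; interest $32.62 → $447.44; payment $211.55; balance $235.89
Week 6: opening $235.89; interest $32.62 → $268.51; payment $231.39; balance $37.12
Week 7: opening $37.12; interest $32.62 → $69.74; payment $69.74; balance $0.00
Total paid: $1,160.48

$1,160.48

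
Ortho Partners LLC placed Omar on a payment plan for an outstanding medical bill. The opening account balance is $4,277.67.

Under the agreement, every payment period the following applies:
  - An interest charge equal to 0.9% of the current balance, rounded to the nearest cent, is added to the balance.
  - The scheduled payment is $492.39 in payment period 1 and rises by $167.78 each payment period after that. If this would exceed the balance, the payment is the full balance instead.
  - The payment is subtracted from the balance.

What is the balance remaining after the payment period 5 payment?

Payment period 1: opening $4,277.67; interest $38.50 → $4,316.17; payment $492.39; balance $3,823.78
Payment period 2: opening $3,823.78; interest $34.41 → $3,858.19; payment $660.17; balance $3,198.02
Payment period 3: opening $3,198.02; interest $28.78 → $3,226.80; payment $827.95; balance $2,398.85
Payment period 4: opening $2,398.85; interest $21.59 → $2,420.44; payment $995.73; balance $1,424.71
Payment period 5: opening $1,424.71; interest $12.82 → $1,437.53; payment $1,163.51; balance $274.02

$274.02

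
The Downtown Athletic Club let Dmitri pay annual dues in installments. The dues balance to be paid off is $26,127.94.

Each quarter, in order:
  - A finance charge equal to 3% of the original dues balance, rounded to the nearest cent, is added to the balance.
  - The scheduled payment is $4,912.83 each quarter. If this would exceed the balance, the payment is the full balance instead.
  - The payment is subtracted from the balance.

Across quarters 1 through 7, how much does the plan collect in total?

Quarter 1: opening $26,127.94; interest $783.84 → $26,911.78; payment $4,912.83; balance $21,998.95
Quarter 2: opening $21,998.95; interest $783.84 → $22,782.79; payment $4,912.83; balance $17,869.96
Quarter 3: opening $17,869.96; interest $783.84 → $18,653.80; payment $4,912.83; balance $13,740.97
Quarter 4: opening $13,740.97; interest $783.84 → $14,524.81; payment $4,912.83; balance $9,611.98
Quarter 5: opening $9,611.98; interest $783.84 → $10,395.82; payment $4,912.83; balance $5,482.99
Quarter 6: opening $5,482.99; interest $783.84 → $6,266.83; payment $4,912.83; balance $1,354.00
Quarter 7: opening $1,354.00; interest $783.84 → $2,137.84; payment $2,137.84; balance $0.00
Total paid: $31,614.82

$31,614.82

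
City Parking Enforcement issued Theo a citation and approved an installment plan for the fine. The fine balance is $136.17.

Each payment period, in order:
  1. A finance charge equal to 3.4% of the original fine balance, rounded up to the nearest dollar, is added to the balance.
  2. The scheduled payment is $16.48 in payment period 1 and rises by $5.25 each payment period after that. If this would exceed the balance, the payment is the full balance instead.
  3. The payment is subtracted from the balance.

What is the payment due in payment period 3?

$26.98

Payment period 1: opening $136.17; interest $5.00 → $141.17; payment $16.48; balance $124.69
Payment period 2: opening $124.69; interest $5.00 → $129.69; payment $21.73; balance $107.96
Payment period 3: opening $107.96; interest $5.00 → $112.96; payment $26.98; balance $85.98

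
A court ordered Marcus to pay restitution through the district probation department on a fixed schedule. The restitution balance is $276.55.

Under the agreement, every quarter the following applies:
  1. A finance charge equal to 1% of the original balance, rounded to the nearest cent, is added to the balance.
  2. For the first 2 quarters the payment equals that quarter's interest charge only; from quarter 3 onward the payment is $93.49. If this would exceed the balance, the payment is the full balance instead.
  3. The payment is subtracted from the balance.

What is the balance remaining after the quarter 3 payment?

$185.83

Quarter 1: opening $276.55; interest $2.77 → $279.32; payment $2.77; balance $276.55
Quarter 2: opening $276.55; interest $2.77 → $279.32; payment $2.77; balance $276.55
Quarter 3: opening $276.55; interest $2.77 → $279.32; payment $93.49; balance $185.83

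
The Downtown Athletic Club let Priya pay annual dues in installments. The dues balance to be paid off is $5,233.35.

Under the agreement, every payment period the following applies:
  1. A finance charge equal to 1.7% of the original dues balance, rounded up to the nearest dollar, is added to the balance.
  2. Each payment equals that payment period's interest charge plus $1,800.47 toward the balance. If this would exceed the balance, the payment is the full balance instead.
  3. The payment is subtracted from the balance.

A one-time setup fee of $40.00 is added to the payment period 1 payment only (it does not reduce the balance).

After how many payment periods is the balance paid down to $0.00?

3

Payment period 1: $5,233.35 +$89.00 interest = $5,322.35; pay $1,889.47 (+ $40.00 fee) → $3,432.88
Payment period 2: $3,432.88 +$89.00 interest = $3,521.88; pay $1,889.47 → $1,632.41
Payment period 3: $1,632.41 +$89.00 interest = $1,721.41; pay $1,721.41 → $0.00
Balance reaches $0.00 in payment period 3.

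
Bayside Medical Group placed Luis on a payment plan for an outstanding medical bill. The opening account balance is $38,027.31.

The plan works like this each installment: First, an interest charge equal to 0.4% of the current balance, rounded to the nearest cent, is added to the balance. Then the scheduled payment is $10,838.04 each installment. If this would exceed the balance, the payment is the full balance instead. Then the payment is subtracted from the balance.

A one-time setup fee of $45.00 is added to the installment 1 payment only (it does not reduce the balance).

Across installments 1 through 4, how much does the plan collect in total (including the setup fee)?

Installment 1: $38,027.31 +$152.11 interest = $38,179.42; pay $10,838.04 (+ $45.00 fee) → $27,341.38
Installment 2: $27,341.38 +$109.37 interest = $27,450.75; pay $10,838.04 → $16,612.71
Installment 3: $16,612.71 +$66.45 interest = $16,679.16; pay $10,838.04 → $5,841.12
Installment 4: $5,841.12 +$23.36 interest = $5,864.48; pay $5,864.48 → $0.00
Total paid: $38,423.60

$38,423.60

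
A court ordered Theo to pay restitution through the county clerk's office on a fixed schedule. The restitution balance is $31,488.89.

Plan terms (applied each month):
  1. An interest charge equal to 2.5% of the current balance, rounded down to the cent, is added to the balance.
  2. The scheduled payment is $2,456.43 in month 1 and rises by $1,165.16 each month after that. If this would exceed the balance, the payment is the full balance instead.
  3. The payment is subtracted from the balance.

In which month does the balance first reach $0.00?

Month 1: $31,488.89 +$787.22 interest = $32,276.11; pay $2,456.43 → $29,819.68
Month 2: $29,819.68 +$745.49 interest = $30,565.17; pay $3,621.59 → $26,943.58
Month 3: $26,943.58 +$673.58 interest = $27,617.16; pay $4,786.75 → $22,830.41
Month 4: $22,830.41 +$570.76 interest = $23,401.17; pay $5,951.91 → $17,449.26
Month 5: $17,449.26 +$436.23 interest = $17,885.49; pay $7,117.07 → $10,768.42
Month 6: $10,768.42 +$269.21 interest = $11,037.63; pay $8,282.23 → $2,755.40
Month 7: $2,755.40 +$68.88 interest = $2,824.28; pay $2,824.28 → $0.00
Balance reaches $0.00 in month 7.

7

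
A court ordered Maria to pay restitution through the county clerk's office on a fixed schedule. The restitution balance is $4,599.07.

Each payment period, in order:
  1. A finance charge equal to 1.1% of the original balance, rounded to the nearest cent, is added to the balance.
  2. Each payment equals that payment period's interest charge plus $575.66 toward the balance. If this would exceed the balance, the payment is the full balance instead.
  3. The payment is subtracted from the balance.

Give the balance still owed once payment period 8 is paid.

Payment period 1: opening $4,599.07; interest $50.59 → $4,649.66; payment $626.25; balance $4,023.41
Payment period 2: opening $4,023.41; interest $50.59 → $4,074.00; payment $626.25; balance $3,447.75
Payment period 3: opening $3,447.75; interest $50.59 → $3,498.34; payment $626.25; balance $2,872.09
Payment period 4: opening $2,872.09; interest $50.59 → $2,922.68; payment $626.25; balance $2,296.43
Payment period 5: opening $2,296.43; interest $50.59 → $2,347.02; payment $626.25; balance $1,720.77
Payment period 6: opening $1,720.77; interest $50.59 → $1,771.36; payment $626.25; balance $1,145.11
Payment period 7: opening $1,145.11; interest $50.59 → $1,195.70; payment $626.25; balance $569.45
Payment period 8: opening $569.45; interest $50.59 → $620.04; payment $620.04; balance $0.00

$0.00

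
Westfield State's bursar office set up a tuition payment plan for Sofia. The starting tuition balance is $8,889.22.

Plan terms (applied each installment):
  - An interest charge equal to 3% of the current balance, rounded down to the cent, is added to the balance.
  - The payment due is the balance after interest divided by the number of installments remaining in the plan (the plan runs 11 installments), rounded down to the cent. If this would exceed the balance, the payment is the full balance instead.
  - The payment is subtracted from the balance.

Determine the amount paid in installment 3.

$883.04

Installment 1: $8,889.22 +$266.67 interest = $9,155.89; pay $832.35 → $8,323.54
Installment 2: $8,323.54 +$249.70 interest = $8,573.24; pay $857.32 → $7,715.92
Installment 3: $7,715.92 +$231.47 interest = $7,947.39; pay $883.04 → $7,064.35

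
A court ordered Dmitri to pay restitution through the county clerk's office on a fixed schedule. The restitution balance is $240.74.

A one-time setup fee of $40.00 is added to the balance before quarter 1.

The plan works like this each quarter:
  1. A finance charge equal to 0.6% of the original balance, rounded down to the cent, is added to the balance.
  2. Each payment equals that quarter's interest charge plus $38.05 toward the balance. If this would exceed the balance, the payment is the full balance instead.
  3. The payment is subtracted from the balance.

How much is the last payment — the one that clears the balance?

$15.83

Quarter 1: opening $280.74; interest $1.44 → $282.18; payment $39.49; balance $242.69
Quarter 2: opening $242.69; interest $1.44 → $244.13; payment $39.49; balance $204.64
Quarter 3: opening $204.64; interest $1.44 → $206.08; payment $39.49; balance $166.59
Quarter 4: opening $166.59; interest $1.44 → $168.03; payment $39.49; balance $128.54
Quarter 5: opening $128.54; interest $1.44 → $129.98; payment $39.49; balance $90.49
Quarter 6: opening $90.49; interest $1.44 → $91.93; payment $39.49; balance $52.44
Quarter 7: opening $52.44; interest $1.44 → $53.88; payment $39.49; balance $14.39
Quarter 8: opening $14.39; interest $1.44 → $15.83; payment $15.83; balance $0.00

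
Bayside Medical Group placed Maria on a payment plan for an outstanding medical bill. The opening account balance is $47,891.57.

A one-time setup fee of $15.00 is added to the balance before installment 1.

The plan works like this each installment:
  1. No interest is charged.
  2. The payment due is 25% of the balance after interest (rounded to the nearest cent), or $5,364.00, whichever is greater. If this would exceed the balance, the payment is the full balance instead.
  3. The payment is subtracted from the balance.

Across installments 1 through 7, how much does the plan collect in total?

$47,906.57

# | Opening | Payment | End bal
1 | $47,906.57 | $11,976.64 | $35,929.93
2 | $35,929.93 | $8,982.48 | $26,947.45
3 | $26,947.45 | $6,736.86 | $20,210.59
4 | $20,210.59 | $5,364.00 | $14,846.59
5 | $14,846.59 | $5,364.00 | $9,482.59
6 | $9,482.59 | $5,364.00 | $4,118.59
7 | $4,118.59 | $4,118.59 | $0.00
Total paid: $47,906.57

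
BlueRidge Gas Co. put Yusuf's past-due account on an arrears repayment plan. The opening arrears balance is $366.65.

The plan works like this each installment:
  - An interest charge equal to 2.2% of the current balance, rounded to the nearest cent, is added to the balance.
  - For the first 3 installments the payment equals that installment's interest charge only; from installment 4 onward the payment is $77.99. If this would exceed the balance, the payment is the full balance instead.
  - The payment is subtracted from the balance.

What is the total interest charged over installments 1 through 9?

Installment 1: opening $366.65; interest $8.07 → $374.72; payment $8.07; balance $366.65
Installment 2: opening $366.65; interest $8.07 → $374.72; payment $8.07; balance $366.65
Installment 3: opening $366.65; interest $8.07 → $374.72; payment $8.07; balance $366.65
Installment 4: opening $366.65; interest $8.07 → $374.72; payment $77.99; balance $296.73
Installment 5: opening $296.73; interest $6.53 → $303.26; payment $77.99; balance $225.27
Installment 6: opening $225.27; interest $4.96 → $230.23; payment $77.99; balance $152.24
Installment 7: opening $152.24; interest $3.35 → $155.59; payment $77.99; balance $77.60
Installment 8: opening $77.60; interest $1.71 → $79.31; payment $77.99; balance $1.32
Installment 9: opening $1.32; interest $0.03 → $1.35; payment $1.35; balance $0.00
Total interest: $8.07 + $8.07 + $8.07 + $8.07 + $6.53 + $4.96 + $3.35 + $1.71 + $0.03 = $48.86

$48.86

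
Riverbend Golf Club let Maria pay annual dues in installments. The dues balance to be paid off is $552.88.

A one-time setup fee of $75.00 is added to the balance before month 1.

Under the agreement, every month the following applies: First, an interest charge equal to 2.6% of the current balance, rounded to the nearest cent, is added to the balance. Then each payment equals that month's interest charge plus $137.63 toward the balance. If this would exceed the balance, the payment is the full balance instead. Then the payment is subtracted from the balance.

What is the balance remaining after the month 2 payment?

$352.62

Month 1: opening $627.88; interest $16.32 → $644.20; payment $153.95; balance $490.25
Month 2: opening $490.25; interest $12.75 → $503.00; payment $150.38; balance $352.62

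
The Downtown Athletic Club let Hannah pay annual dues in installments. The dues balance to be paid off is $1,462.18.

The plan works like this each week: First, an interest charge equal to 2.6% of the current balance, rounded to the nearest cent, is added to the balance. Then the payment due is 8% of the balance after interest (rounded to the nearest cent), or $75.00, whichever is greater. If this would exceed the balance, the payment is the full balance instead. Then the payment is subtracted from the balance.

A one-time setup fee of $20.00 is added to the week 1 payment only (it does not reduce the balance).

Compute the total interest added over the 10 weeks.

# | Opening | Interest | Payment | Fee | End bal
1 | $1,462.18 | $38.02 | $120.02 | $20.00 | $1,380.18
2 | $1,380.18 | $35.88 | $113.28 | — | $1,302.78
3 | $1,302.78 | $33.87 | $106.93 | — | $1,229.72
4 | $1,229.72 | $31.97 | $100.94 | — | $1,160.75
5 | $1,160.75 | $30.18 | $95.27 | — | $1,095.66
6 | $1,095.66 | $28.49 | $89.93 | — | $1,034.22
7 | $1,034.22 | $26.89 | $84.89 | — | $976.22
8 | $976.22 | $25.38 | $80.13 | — | $921.47
9 | $921.47 | $23.96 | $75.63 | — | $869.80
10 | $869.80 | $22.61 | $75.00 | — | $817.41
Total interest: $38.02 + $35.88 + $33.87 + $31.97 + $30.18 + $28.49 + $26.89 + $25.38 + $23.96 + $22.61 = $297.25

$297.25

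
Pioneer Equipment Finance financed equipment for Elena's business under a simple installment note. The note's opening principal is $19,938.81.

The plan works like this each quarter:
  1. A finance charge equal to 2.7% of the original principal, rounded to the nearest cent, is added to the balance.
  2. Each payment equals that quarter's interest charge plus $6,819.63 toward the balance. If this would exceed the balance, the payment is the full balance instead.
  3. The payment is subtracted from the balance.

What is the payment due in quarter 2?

Quarter 1: opening $19,938.81; interest $538.35 → $20,477.16; payment $7,357.98; balance $13,119.18
Quarter 2: opening $13,119.18; interest $538.35 → $13,657.53; payment $7,357.98; balance $6,299.55

$7,357.98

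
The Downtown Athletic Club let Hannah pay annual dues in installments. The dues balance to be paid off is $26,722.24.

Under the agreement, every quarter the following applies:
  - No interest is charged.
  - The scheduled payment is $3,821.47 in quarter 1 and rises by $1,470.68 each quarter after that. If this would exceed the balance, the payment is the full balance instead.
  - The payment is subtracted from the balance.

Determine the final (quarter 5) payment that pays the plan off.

$2,612.28

Quarter 1: $26,722.24 − $3,821.47 → $22,900.77
Quarter 2: $22,900.77 − $5,292.15 → $17,608.62
Quarter 3: $17,608.62 − $6,762.83 → $10,845.79
Quarter 4: $10,845.79 − $8,233.51 → $2,612.28
Quarter 5: $2,612.28 − $2,612.28 → $0.00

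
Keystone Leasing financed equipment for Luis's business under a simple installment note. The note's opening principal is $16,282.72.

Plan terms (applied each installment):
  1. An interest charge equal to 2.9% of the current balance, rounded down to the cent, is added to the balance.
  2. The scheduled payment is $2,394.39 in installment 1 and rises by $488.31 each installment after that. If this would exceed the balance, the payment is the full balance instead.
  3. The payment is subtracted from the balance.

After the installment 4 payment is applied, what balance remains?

# | Opening | Interest | Payment | End bal
1 | $16,282.72 | $472.19 | $2,394.39 | $14,360.52
2 | $14,360.52 | $416.45 | $2,882.70 | $11,894.27
3 | $11,894.27 | $344.93 | $3,371.01 | $8,868.19
4 | $8,868.19 | $257.17 | $3,859.32 | $5,266.04

$5,266.04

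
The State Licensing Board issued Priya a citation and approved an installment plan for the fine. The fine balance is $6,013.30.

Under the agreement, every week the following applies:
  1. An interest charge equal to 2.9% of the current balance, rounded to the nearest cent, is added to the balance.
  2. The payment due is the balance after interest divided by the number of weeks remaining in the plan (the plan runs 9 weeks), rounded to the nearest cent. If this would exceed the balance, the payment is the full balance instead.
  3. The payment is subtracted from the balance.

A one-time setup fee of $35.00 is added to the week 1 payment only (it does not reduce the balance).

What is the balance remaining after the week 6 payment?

$2,379.49

Week 1: opening $6,013.30; interest $174.39 → $6,187.69; payment $687.52 (+ $35.00 fee); balance $5,500.17
Week 2: opening $5,500.17; interest $159.50 → $5,659.67; payment $707.46; balance $4,952.21
Week 3: opening $4,952.21; interest $143.61 → $5,095.82; payment $727.97; balance $4,367.85
Week 4: opening $4,367.85; interest $126.67 → $4,494.52; payment $749.09; balance $3,745.43
Week 5: opening $3,745.43; interest $108.62 → $3,854.05; payment $770.81; balance $3,083.24
Week 6: opening $3,083.24; interest $89.41 → $3,172.65; payment $793.16; balance $2,379.49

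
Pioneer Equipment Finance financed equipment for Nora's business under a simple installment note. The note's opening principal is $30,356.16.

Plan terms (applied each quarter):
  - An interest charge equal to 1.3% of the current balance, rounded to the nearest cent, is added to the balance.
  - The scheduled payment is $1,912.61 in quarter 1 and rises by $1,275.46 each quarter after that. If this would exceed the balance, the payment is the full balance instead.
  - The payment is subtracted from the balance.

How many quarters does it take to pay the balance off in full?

# | Opening | Interest | Payment | End bal
1 | $30,356.16 | $394.63 | $1,912.61 | $28,838.18
2 | $28,838.18 | $374.90 | $3,188.07 | $26,025.01
3 | $26,025.01 | $338.33 | $4,463.53 | $21,899.81
4 | $21,899.81 | $284.70 | $5,738.99 | $16,445.52
5 | $16,445.52 | $213.79 | $7,014.45 | $9,644.86
6 | $9,644.86 | $125.38 | $8,289.91 | $1,480.33
7 | $1,480.33 | $19.24 | $1,499.57 | $0.00
Balance reaches $0.00 in quarter 7.

7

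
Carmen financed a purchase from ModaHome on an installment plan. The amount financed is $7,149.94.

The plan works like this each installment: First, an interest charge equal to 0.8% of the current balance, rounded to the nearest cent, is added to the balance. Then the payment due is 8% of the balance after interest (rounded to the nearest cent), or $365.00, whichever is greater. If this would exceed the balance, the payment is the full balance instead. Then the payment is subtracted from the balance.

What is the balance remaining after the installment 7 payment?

$4,217.35

Installment 1: $7,149.94 +$57.20 interest = $7,207.14; pay $576.57 → $6,630.57
Installment 2: $6,630.57 +$53.04 interest = $6,683.61; pay $534.69 → $6,148.92
Installment 3: $6,148.92 +$49.19 interest = $6,198.11; pay $495.85 → $5,702.26
Installment 4: $5,702.26 +$45.62 interest = $5,747.88; pay $459.83 → $5,288.05
Installment 5: $5,288.05 +$42.30 interest = $5,330.35; pay $426.43 → $4,903.92
Installment 6: $4,903.92 +$39.23 interest = $4,943.15; pay $395.45 → $4,547.70
Installment 7: $4,547.70 +$36.38 interest = $4,584.08; pay $366.73 → $4,217.35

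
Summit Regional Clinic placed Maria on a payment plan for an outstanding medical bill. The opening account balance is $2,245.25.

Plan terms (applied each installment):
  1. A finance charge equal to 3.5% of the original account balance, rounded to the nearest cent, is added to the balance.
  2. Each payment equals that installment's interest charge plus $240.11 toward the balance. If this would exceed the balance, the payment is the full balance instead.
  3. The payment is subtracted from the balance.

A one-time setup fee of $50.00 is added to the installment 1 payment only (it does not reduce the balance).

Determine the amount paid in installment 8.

$318.69

Installment 1: $2,245.25 +$78.58 interest = $2,323.83; pay $318.69 (+ $50.00 fee) → $2,005.14
Installment 2: $2,005.14 +$78.58 interest = $2,083.72; pay $318.69 → $1,765.03
Installment 3: $1,765.03 +$78.58 interest = $1,843.61; pay $318.69 → $1,524.92
Installment 4: $1,524.92 +$78.58 interest = $1,603.50; pay $318.69 → $1,284.81
Installment 5: $1,284.81 +$78.58 interest = $1,363.39; pay $318.69 → $1,044.70
Installment 6: $1,044.70 +$78.58 interest = $1,123.28; pay $318.69 → $804.59
Installment 7: $804.59 +$78.58 interest = $883.17; pay $318.69 → $564.48
Installment 8: $564.48 +$78.58 interest = $643.06; pay $318.69 → $324.37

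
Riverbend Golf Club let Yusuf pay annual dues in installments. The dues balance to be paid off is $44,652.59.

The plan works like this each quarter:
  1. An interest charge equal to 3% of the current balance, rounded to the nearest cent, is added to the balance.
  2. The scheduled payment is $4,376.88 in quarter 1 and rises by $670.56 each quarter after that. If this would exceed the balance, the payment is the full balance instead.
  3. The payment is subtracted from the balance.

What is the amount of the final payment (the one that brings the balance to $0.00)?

Quarter 1: opening $44,652.59; interest $1,339.58 → $45,992.17; payment $4,376.88; balance $41,615.29
Quarter 2: opening $41,615.29; interest $1,248.46 → $42,863.75; payment $5,047.44; balance $37,816.31
Quarter 3: opening $37,816.31; interest $1,134.49 → $38,950.80; payment $5,718.00; balance $33,232.80
Quarter 4: opening $33,232.80; interest $996.98 → $34,229.78; payment $6,388.56; balance $27,841.22
Quarter 5: opening $27,841.22; interest $835.24 → $28,676.46; payment $7,059.12; balance $21,617.34
Quarter 6: opening $21,617.34; interest $648.52 → $22,265.86; payment $7,729.68; balance $14,536.18
Quarter 7: opening $14,536.18; interest $436.09 → $14,972.27; payment $8,400.24; balance $6,572.03
Quarter 8: opening $6,572.03; interest $197.16 → $6,769.19; payment $6,769.19; balance $0.00

$6,769.19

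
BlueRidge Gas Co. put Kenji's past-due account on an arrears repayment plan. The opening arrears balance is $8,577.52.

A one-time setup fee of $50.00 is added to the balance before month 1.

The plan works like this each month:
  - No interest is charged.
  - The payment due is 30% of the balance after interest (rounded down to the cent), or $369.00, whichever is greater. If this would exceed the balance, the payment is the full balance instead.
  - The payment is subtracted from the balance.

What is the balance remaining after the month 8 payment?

$277.03

Month 1: $8,627.52 − $2,588.25 → $6,039.27
Month 2: $6,039.27 − $1,811.78 → $4,227.49
Month 3: $4,227.49 − $1,268.24 → $2,959.25
Month 4: $2,959.25 − $887.77 → $2,071.48
Month 5: $2,071.48 − $621.44 → $1,450.04
Month 6: $1,450.04 − $435.01 → $1,015.03
Month 7: $1,015.03 − $369.00 → $646.03
Month 8: $646.03 − $369.00 → $277.03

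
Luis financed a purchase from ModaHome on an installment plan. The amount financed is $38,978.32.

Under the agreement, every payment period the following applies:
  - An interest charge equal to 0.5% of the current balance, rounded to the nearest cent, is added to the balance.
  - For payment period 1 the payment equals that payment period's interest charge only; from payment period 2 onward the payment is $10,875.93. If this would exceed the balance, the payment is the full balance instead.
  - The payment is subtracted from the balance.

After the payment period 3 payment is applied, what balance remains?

Payment period 1: $38,978.32 +$194.89 interest = $39,173.21; pay $194.89 → $38,978.32
Payment period 2: $38,978.32 +$194.89 interest = $39,173.21; pay $10,875.93 → $28,297.28
Payment period 3: $28,297.28 +$141.49 interest = $28,438.77; pay $10,875.93 → $17,562.84

$17,562.84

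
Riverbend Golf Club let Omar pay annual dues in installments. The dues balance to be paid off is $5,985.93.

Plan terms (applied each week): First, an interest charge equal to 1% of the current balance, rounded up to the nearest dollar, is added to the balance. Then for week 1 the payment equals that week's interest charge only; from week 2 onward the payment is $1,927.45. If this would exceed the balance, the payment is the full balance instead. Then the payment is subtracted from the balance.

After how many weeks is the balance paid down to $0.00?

Week 1: opening $5,985.93; interest $60.00 → $6,045.93; payment $60.00; balance $5,985.93
Week 2: opening $5,985.93; interest $60.00 → $6,045.93; payment $1,927.45; balance $4,118.48
Week 3: opening $4,118.48; interest $42.00 → $4,160.48; payment $1,927.45; balance $2,233.03
Week 4: opening $2,233.03; interest $23.00 → $2,256.03; payment $1,927.45; balance $328.58
Week 5: opening $328.58; interest $4.00 → $332.58; payment $332.58; balance $0.00
Balance reaches $0.00 in week 5.

5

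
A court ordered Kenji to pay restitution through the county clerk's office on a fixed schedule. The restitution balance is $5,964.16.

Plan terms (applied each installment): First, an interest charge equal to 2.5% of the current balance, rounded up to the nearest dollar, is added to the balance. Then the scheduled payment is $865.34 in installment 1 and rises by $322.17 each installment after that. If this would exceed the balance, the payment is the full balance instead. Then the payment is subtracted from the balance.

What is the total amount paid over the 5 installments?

Installment 1: opening $5,964.16; interest $150.00 → $6,114.16; payment $865.34; balance $5,248.82
Installment 2: opening $5,248.82; interest $132.00 → $5,380.82; payment $1,187.51; balance $4,193.31
Installment 3: opening $4,193.31; interest $105.00 → $4,298.31; payment $1,509.68; balance $2,788.63
Installment 4: opening $2,788.63; interest $70.00 → $2,858.63; payment $1,831.85; balance $1,026.78
Installment 5: opening $1,026.78; interest $26.00 → $1,052.78; payment $1,052.78; balance $0.00
Total paid: $6,447.16

$6,447.16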